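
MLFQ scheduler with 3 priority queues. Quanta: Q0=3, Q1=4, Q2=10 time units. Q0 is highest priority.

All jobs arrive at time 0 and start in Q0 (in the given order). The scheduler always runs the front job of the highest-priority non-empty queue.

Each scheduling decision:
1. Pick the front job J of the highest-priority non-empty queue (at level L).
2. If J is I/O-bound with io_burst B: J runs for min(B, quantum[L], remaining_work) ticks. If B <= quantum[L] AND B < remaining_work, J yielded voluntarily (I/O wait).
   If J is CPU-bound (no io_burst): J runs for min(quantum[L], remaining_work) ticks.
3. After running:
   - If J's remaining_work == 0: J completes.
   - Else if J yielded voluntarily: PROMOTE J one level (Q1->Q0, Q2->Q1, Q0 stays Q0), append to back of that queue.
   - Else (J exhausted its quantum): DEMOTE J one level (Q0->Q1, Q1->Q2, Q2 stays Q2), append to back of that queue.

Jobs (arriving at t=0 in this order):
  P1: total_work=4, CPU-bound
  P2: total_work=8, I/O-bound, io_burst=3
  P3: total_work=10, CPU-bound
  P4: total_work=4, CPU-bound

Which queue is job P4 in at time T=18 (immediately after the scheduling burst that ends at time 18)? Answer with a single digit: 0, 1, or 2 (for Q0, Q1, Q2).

t=0-3: P1@Q0 runs 3, rem=1, quantum used, demote→Q1. Q0=[P2,P3,P4] Q1=[P1] Q2=[]
t=3-6: P2@Q0 runs 3, rem=5, I/O yield, promote→Q0. Q0=[P3,P4,P2] Q1=[P1] Q2=[]
t=6-9: P3@Q0 runs 3, rem=7, quantum used, demote→Q1. Q0=[P4,P2] Q1=[P1,P3] Q2=[]
t=9-12: P4@Q0 runs 3, rem=1, quantum used, demote→Q1. Q0=[P2] Q1=[P1,P3,P4] Q2=[]
t=12-15: P2@Q0 runs 3, rem=2, I/O yield, promote→Q0. Q0=[P2] Q1=[P1,P3,P4] Q2=[]
t=15-17: P2@Q0 runs 2, rem=0, completes. Q0=[] Q1=[P1,P3,P4] Q2=[]
t=17-18: P1@Q1 runs 1, rem=0, completes. Q0=[] Q1=[P3,P4] Q2=[]
t=18-22: P3@Q1 runs 4, rem=3, quantum used, demote→Q2. Q0=[] Q1=[P4] Q2=[P3]
t=22-23: P4@Q1 runs 1, rem=0, completes. Q0=[] Q1=[] Q2=[P3]
t=23-26: P3@Q2 runs 3, rem=0, completes. Q0=[] Q1=[] Q2=[]

Answer: 1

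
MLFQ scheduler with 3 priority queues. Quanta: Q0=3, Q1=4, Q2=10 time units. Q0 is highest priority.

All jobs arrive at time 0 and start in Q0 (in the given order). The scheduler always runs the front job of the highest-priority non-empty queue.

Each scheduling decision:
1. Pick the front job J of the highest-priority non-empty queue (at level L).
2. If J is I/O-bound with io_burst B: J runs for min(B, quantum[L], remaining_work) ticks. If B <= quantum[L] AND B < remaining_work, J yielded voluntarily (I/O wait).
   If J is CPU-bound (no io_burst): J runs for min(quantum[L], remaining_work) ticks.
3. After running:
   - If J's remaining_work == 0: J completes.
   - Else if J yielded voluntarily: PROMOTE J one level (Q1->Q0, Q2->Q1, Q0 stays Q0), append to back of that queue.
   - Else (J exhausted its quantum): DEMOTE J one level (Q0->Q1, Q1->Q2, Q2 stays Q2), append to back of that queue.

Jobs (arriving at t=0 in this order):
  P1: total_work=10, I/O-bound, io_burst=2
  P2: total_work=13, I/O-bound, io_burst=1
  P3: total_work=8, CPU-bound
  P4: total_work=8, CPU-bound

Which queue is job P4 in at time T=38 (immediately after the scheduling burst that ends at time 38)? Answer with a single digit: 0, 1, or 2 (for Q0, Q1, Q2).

Answer: 2

Derivation:
t=0-2: P1@Q0 runs 2, rem=8, I/O yield, promote→Q0. Q0=[P2,P3,P4,P1] Q1=[] Q2=[]
t=2-3: P2@Q0 runs 1, rem=12, I/O yield, promote→Q0. Q0=[P3,P4,P1,P2] Q1=[] Q2=[]
t=3-6: P3@Q0 runs 3, rem=5, quantum used, demote→Q1. Q0=[P4,P1,P2] Q1=[P3] Q2=[]
t=6-9: P4@Q0 runs 3, rem=5, quantum used, demote→Q1. Q0=[P1,P2] Q1=[P3,P4] Q2=[]
t=9-11: P1@Q0 runs 2, rem=6, I/O yield, promote→Q0. Q0=[P2,P1] Q1=[P3,P4] Q2=[]
t=11-12: P2@Q0 runs 1, rem=11, I/O yield, promote→Q0. Q0=[P1,P2] Q1=[P3,P4] Q2=[]
t=12-14: P1@Q0 runs 2, rem=4, I/O yield, promote→Q0. Q0=[P2,P1] Q1=[P3,P4] Q2=[]
t=14-15: P2@Q0 runs 1, rem=10, I/O yield, promote→Q0. Q0=[P1,P2] Q1=[P3,P4] Q2=[]
t=15-17: P1@Q0 runs 2, rem=2, I/O yield, promote→Q0. Q0=[P2,P1] Q1=[P3,P4] Q2=[]
t=17-18: P2@Q0 runs 1, rem=9, I/O yield, promote→Q0. Q0=[P1,P2] Q1=[P3,P4] Q2=[]
t=18-20: P1@Q0 runs 2, rem=0, completes. Q0=[P2] Q1=[P3,P4] Q2=[]
t=20-21: P2@Q0 runs 1, rem=8, I/O yield, promote→Q0. Q0=[P2] Q1=[P3,P4] Q2=[]
t=21-22: P2@Q0 runs 1, rem=7, I/O yield, promote→Q0. Q0=[P2] Q1=[P3,P4] Q2=[]
t=22-23: P2@Q0 runs 1, rem=6, I/O yield, promote→Q0. Q0=[P2] Q1=[P3,P4] Q2=[]
t=23-24: P2@Q0 runs 1, rem=5, I/O yield, promote→Q0. Q0=[P2] Q1=[P3,P4] Q2=[]
t=24-25: P2@Q0 runs 1, rem=4, I/O yield, promote→Q0. Q0=[P2] Q1=[P3,P4] Q2=[]
t=25-26: P2@Q0 runs 1, rem=3, I/O yield, promote→Q0. Q0=[P2] Q1=[P3,P4] Q2=[]
t=26-27: P2@Q0 runs 1, rem=2, I/O yield, promote→Q0. Q0=[P2] Q1=[P3,P4] Q2=[]
t=27-28: P2@Q0 runs 1, rem=1, I/O yield, promote→Q0. Q0=[P2] Q1=[P3,P4] Q2=[]
t=28-29: P2@Q0 runs 1, rem=0, completes. Q0=[] Q1=[P3,P4] Q2=[]
t=29-33: P3@Q1 runs 4, rem=1, quantum used, demote→Q2. Q0=[] Q1=[P4] Q2=[P3]
t=33-37: P4@Q1 runs 4, rem=1, quantum used, demote→Q2. Q0=[] Q1=[] Q2=[P3,P4]
t=37-38: P3@Q2 runs 1, rem=0, completes. Q0=[] Q1=[] Q2=[P4]
t=38-39: P4@Q2 runs 1, rem=0, completes. Q0=[] Q1=[] Q2=[]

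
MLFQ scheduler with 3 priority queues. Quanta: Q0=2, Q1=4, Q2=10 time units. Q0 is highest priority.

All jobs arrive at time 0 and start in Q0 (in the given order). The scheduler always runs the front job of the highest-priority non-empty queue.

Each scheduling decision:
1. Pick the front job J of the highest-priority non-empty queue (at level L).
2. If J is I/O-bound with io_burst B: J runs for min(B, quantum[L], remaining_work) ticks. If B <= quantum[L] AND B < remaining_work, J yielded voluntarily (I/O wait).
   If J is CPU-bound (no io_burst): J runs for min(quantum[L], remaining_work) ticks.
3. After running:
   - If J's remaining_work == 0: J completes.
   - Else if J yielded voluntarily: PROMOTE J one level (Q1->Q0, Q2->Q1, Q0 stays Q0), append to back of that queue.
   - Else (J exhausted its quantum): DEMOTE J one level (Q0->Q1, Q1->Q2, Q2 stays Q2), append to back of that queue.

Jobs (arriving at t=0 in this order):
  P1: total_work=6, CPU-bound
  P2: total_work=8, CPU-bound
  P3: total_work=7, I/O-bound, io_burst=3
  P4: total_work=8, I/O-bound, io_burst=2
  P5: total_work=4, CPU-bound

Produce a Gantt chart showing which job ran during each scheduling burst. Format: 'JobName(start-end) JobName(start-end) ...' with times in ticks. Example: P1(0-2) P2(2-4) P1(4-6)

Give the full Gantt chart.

Answer: P1(0-2) P2(2-4) P3(4-6) P4(6-8) P5(8-10) P4(10-12) P4(12-14) P4(14-16) P1(16-20) P2(20-24) P3(24-27) P3(27-29) P5(29-31) P2(31-33)

Derivation:
t=0-2: P1@Q0 runs 2, rem=4, quantum used, demote→Q1. Q0=[P2,P3,P4,P5] Q1=[P1] Q2=[]
t=2-4: P2@Q0 runs 2, rem=6, quantum used, demote→Q1. Q0=[P3,P4,P5] Q1=[P1,P2] Q2=[]
t=4-6: P3@Q0 runs 2, rem=5, quantum used, demote→Q1. Q0=[P4,P5] Q1=[P1,P2,P3] Q2=[]
t=6-8: P4@Q0 runs 2, rem=6, I/O yield, promote→Q0. Q0=[P5,P4] Q1=[P1,P2,P3] Q2=[]
t=8-10: P5@Q0 runs 2, rem=2, quantum used, demote→Q1. Q0=[P4] Q1=[P1,P2,P3,P5] Q2=[]
t=10-12: P4@Q0 runs 2, rem=4, I/O yield, promote→Q0. Q0=[P4] Q1=[P1,P2,P3,P5] Q2=[]
t=12-14: P4@Q0 runs 2, rem=2, I/O yield, promote→Q0. Q0=[P4] Q1=[P1,P2,P3,P5] Q2=[]
t=14-16: P4@Q0 runs 2, rem=0, completes. Q0=[] Q1=[P1,P2,P3,P5] Q2=[]
t=16-20: P1@Q1 runs 4, rem=0, completes. Q0=[] Q1=[P2,P3,P5] Q2=[]
t=20-24: P2@Q1 runs 4, rem=2, quantum used, demote→Q2. Q0=[] Q1=[P3,P5] Q2=[P2]
t=24-27: P3@Q1 runs 3, rem=2, I/O yield, promote→Q0. Q0=[P3] Q1=[P5] Q2=[P2]
t=27-29: P3@Q0 runs 2, rem=0, completes. Q0=[] Q1=[P5] Q2=[P2]
t=29-31: P5@Q1 runs 2, rem=0, completes. Q0=[] Q1=[] Q2=[P2]
t=31-33: P2@Q2 runs 2, rem=0, completes. Q0=[] Q1=[] Q2=[]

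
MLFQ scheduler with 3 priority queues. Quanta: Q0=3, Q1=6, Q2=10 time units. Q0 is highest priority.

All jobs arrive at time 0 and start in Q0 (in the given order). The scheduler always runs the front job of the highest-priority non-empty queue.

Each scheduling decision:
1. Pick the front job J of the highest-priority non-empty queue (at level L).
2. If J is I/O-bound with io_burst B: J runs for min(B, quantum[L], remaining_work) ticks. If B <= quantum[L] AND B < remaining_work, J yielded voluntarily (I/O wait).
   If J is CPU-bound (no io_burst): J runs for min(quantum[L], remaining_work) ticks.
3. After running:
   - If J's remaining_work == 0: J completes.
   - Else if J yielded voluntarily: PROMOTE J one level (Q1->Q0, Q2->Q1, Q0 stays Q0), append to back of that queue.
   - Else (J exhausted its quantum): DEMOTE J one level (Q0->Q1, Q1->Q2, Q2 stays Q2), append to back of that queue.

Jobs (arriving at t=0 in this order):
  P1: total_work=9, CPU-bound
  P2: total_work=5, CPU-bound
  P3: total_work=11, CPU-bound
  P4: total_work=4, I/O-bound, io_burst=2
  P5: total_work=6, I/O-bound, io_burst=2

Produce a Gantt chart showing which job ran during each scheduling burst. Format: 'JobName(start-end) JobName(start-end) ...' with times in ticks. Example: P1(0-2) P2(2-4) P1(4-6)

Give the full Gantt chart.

Answer: P1(0-3) P2(3-6) P3(6-9) P4(9-11) P5(11-13) P4(13-15) P5(15-17) P5(17-19) P1(19-25) P2(25-27) P3(27-33) P3(33-35)

Derivation:
t=0-3: P1@Q0 runs 3, rem=6, quantum used, demote→Q1. Q0=[P2,P3,P4,P5] Q1=[P1] Q2=[]
t=3-6: P2@Q0 runs 3, rem=2, quantum used, demote→Q1. Q0=[P3,P4,P5] Q1=[P1,P2] Q2=[]
t=6-9: P3@Q0 runs 3, rem=8, quantum used, demote→Q1. Q0=[P4,P5] Q1=[P1,P2,P3] Q2=[]
t=9-11: P4@Q0 runs 2, rem=2, I/O yield, promote→Q0. Q0=[P5,P4] Q1=[P1,P2,P3] Q2=[]
t=11-13: P5@Q0 runs 2, rem=4, I/O yield, promote→Q0. Q0=[P4,P5] Q1=[P1,P2,P3] Q2=[]
t=13-15: P4@Q0 runs 2, rem=0, completes. Q0=[P5] Q1=[P1,P2,P3] Q2=[]
t=15-17: P5@Q0 runs 2, rem=2, I/O yield, promote→Q0. Q0=[P5] Q1=[P1,P2,P3] Q2=[]
t=17-19: P5@Q0 runs 2, rem=0, completes. Q0=[] Q1=[P1,P2,P3] Q2=[]
t=19-25: P1@Q1 runs 6, rem=0, completes. Q0=[] Q1=[P2,P3] Q2=[]
t=25-27: P2@Q1 runs 2, rem=0, completes. Q0=[] Q1=[P3] Q2=[]
t=27-33: P3@Q1 runs 6, rem=2, quantum used, demote→Q2. Q0=[] Q1=[] Q2=[P3]
t=33-35: P3@Q2 runs 2, rem=0, completes. Q0=[] Q1=[] Q2=[]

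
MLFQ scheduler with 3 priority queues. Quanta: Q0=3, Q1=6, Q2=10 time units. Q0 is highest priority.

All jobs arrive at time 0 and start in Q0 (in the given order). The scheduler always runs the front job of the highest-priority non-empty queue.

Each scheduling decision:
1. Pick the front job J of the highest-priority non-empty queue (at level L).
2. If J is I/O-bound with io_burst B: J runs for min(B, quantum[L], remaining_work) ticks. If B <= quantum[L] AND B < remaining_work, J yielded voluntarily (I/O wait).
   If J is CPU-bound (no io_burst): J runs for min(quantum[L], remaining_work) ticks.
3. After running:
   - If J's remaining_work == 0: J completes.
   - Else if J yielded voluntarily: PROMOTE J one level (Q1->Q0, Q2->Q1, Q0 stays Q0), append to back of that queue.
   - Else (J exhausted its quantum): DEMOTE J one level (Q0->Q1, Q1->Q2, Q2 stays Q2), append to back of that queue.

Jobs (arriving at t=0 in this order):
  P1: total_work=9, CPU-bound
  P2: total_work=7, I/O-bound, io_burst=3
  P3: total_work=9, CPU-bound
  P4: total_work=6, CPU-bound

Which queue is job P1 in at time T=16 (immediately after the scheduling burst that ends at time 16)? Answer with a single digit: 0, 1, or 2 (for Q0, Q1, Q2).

Answer: 1

Derivation:
t=0-3: P1@Q0 runs 3, rem=6, quantum used, demote→Q1. Q0=[P2,P3,P4] Q1=[P1] Q2=[]
t=3-6: P2@Q0 runs 3, rem=4, I/O yield, promote→Q0. Q0=[P3,P4,P2] Q1=[P1] Q2=[]
t=6-9: P3@Q0 runs 3, rem=6, quantum used, demote→Q1. Q0=[P4,P2] Q1=[P1,P3] Q2=[]
t=9-12: P4@Q0 runs 3, rem=3, quantum used, demote→Q1. Q0=[P2] Q1=[P1,P3,P4] Q2=[]
t=12-15: P2@Q0 runs 3, rem=1, I/O yield, promote→Q0. Q0=[P2] Q1=[P1,P3,P4] Q2=[]
t=15-16: P2@Q0 runs 1, rem=0, completes. Q0=[] Q1=[P1,P3,P4] Q2=[]
t=16-22: P1@Q1 runs 6, rem=0, completes. Q0=[] Q1=[P3,P4] Q2=[]
t=22-28: P3@Q1 runs 6, rem=0, completes. Q0=[] Q1=[P4] Q2=[]
t=28-31: P4@Q1 runs 3, rem=0, completes. Q0=[] Q1=[] Q2=[]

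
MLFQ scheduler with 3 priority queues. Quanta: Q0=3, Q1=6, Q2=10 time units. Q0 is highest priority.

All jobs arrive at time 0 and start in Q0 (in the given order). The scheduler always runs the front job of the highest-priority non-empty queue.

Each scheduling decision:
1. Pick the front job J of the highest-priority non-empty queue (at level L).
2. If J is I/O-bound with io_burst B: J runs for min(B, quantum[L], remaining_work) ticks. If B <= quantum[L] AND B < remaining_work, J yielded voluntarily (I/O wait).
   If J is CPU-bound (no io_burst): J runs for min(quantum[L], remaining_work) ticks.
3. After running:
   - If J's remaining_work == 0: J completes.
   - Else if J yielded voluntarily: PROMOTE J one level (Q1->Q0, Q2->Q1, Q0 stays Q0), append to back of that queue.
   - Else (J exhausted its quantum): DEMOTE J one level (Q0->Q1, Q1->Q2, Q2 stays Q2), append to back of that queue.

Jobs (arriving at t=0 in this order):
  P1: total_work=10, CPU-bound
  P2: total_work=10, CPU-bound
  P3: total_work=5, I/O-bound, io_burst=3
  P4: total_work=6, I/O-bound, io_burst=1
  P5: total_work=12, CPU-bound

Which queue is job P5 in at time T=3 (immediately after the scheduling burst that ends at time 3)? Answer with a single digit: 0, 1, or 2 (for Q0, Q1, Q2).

Answer: 0

Derivation:
t=0-3: P1@Q0 runs 3, rem=7, quantum used, demote→Q1. Q0=[P2,P3,P4,P5] Q1=[P1] Q2=[]
t=3-6: P2@Q0 runs 3, rem=7, quantum used, demote→Q1. Q0=[P3,P4,P5] Q1=[P1,P2] Q2=[]
t=6-9: P3@Q0 runs 3, rem=2, I/O yield, promote→Q0. Q0=[P4,P5,P3] Q1=[P1,P2] Q2=[]
t=9-10: P4@Q0 runs 1, rem=5, I/O yield, promote→Q0. Q0=[P5,P3,P4] Q1=[P1,P2] Q2=[]
t=10-13: P5@Q0 runs 3, rem=9, quantum used, demote→Q1. Q0=[P3,P4] Q1=[P1,P2,P5] Q2=[]
t=13-15: P3@Q0 runs 2, rem=0, completes. Q0=[P4] Q1=[P1,P2,P5] Q2=[]
t=15-16: P4@Q0 runs 1, rem=4, I/O yield, promote→Q0. Q0=[P4] Q1=[P1,P2,P5] Q2=[]
t=16-17: P4@Q0 runs 1, rem=3, I/O yield, promote→Q0. Q0=[P4] Q1=[P1,P2,P5] Q2=[]
t=17-18: P4@Q0 runs 1, rem=2, I/O yield, promote→Q0. Q0=[P4] Q1=[P1,P2,P5] Q2=[]
t=18-19: P4@Q0 runs 1, rem=1, I/O yield, promote→Q0. Q0=[P4] Q1=[P1,P2,P5] Q2=[]
t=19-20: P4@Q0 runs 1, rem=0, completes. Q0=[] Q1=[P1,P2,P5] Q2=[]
t=20-26: P1@Q1 runs 6, rem=1, quantum used, demote→Q2. Q0=[] Q1=[P2,P5] Q2=[P1]
t=26-32: P2@Q1 runs 6, rem=1, quantum used, demote→Q2. Q0=[] Q1=[P5] Q2=[P1,P2]
t=32-38: P5@Q1 runs 6, rem=3, quantum used, demote→Q2. Q0=[] Q1=[] Q2=[P1,P2,P5]
t=38-39: P1@Q2 runs 1, rem=0, completes. Q0=[] Q1=[] Q2=[P2,P5]
t=39-40: P2@Q2 runs 1, rem=0, completes. Q0=[] Q1=[] Q2=[P5]
t=40-43: P5@Q2 runs 3, rem=0, completes. Q0=[] Q1=[] Q2=[]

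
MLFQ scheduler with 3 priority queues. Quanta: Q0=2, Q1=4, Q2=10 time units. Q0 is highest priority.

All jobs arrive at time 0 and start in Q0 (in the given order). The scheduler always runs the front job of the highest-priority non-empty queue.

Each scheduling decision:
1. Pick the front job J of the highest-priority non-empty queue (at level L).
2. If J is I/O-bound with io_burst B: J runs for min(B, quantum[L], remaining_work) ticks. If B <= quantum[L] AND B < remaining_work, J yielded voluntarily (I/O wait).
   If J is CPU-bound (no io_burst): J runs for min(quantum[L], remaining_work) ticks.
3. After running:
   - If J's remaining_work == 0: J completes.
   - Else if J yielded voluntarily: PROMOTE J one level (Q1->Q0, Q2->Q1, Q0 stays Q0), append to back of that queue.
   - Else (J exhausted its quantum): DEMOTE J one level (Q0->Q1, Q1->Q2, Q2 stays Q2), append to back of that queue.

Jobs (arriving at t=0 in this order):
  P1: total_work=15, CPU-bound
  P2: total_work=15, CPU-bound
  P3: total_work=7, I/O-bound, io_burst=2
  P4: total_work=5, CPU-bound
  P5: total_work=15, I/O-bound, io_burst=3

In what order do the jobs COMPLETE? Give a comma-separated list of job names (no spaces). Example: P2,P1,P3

t=0-2: P1@Q0 runs 2, rem=13, quantum used, demote→Q1. Q0=[P2,P3,P4,P5] Q1=[P1] Q2=[]
t=2-4: P2@Q0 runs 2, rem=13, quantum used, demote→Q1. Q0=[P3,P4,P5] Q1=[P1,P2] Q2=[]
t=4-6: P3@Q0 runs 2, rem=5, I/O yield, promote→Q0. Q0=[P4,P5,P3] Q1=[P1,P2] Q2=[]
t=6-8: P4@Q0 runs 2, rem=3, quantum used, demote→Q1. Q0=[P5,P3] Q1=[P1,P2,P4] Q2=[]
t=8-10: P5@Q0 runs 2, rem=13, quantum used, demote→Q1. Q0=[P3] Q1=[P1,P2,P4,P5] Q2=[]
t=10-12: P3@Q0 runs 2, rem=3, I/O yield, promote→Q0. Q0=[P3] Q1=[P1,P2,P4,P5] Q2=[]
t=12-14: P3@Q0 runs 2, rem=1, I/O yield, promote→Q0. Q0=[P3] Q1=[P1,P2,P4,P5] Q2=[]
t=14-15: P3@Q0 runs 1, rem=0, completes. Q0=[] Q1=[P1,P2,P4,P5] Q2=[]
t=15-19: P1@Q1 runs 4, rem=9, quantum used, demote→Q2. Q0=[] Q1=[P2,P4,P5] Q2=[P1]
t=19-23: P2@Q1 runs 4, rem=9, quantum used, demote→Q2. Q0=[] Q1=[P4,P5] Q2=[P1,P2]
t=23-26: P4@Q1 runs 3, rem=0, completes. Q0=[] Q1=[P5] Q2=[P1,P2]
t=26-29: P5@Q1 runs 3, rem=10, I/O yield, promote→Q0. Q0=[P5] Q1=[] Q2=[P1,P2]
t=29-31: P5@Q0 runs 2, rem=8, quantum used, demote→Q1. Q0=[] Q1=[P5] Q2=[P1,P2]
t=31-34: P5@Q1 runs 3, rem=5, I/O yield, promote→Q0. Q0=[P5] Q1=[] Q2=[P1,P2]
t=34-36: P5@Q0 runs 2, rem=3, quantum used, demote→Q1. Q0=[] Q1=[P5] Q2=[P1,P2]
t=36-39: P5@Q1 runs 3, rem=0, completes. Q0=[] Q1=[] Q2=[P1,P2]
t=39-48: P1@Q2 runs 9, rem=0, completes. Q0=[] Q1=[] Q2=[P2]
t=48-57: P2@Q2 runs 9, rem=0, completes. Q0=[] Q1=[] Q2=[]

Answer: P3,P4,P5,P1,P2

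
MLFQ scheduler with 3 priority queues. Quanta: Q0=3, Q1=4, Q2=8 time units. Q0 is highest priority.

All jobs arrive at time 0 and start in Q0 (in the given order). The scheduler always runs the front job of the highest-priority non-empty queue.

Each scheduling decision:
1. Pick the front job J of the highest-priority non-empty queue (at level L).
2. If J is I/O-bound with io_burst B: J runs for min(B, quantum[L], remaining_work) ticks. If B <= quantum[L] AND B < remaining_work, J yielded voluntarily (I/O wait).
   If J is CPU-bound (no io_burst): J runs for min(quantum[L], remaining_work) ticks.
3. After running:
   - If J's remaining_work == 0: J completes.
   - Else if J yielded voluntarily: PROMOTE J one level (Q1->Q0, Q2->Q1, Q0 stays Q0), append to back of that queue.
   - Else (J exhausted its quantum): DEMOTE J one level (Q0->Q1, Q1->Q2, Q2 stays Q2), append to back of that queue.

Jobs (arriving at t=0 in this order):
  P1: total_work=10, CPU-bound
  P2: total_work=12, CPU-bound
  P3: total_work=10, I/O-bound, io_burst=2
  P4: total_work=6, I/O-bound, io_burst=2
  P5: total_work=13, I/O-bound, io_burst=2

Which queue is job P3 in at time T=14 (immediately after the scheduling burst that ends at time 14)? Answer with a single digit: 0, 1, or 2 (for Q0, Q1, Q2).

Answer: 0

Derivation:
t=0-3: P1@Q0 runs 3, rem=7, quantum used, demote→Q1. Q0=[P2,P3,P4,P5] Q1=[P1] Q2=[]
t=3-6: P2@Q0 runs 3, rem=9, quantum used, demote→Q1. Q0=[P3,P4,P5] Q1=[P1,P2] Q2=[]
t=6-8: P3@Q0 runs 2, rem=8, I/O yield, promote→Q0. Q0=[P4,P5,P3] Q1=[P1,P2] Q2=[]
t=8-10: P4@Q0 runs 2, rem=4, I/O yield, promote→Q0. Q0=[P5,P3,P4] Q1=[P1,P2] Q2=[]
t=10-12: P5@Q0 runs 2, rem=11, I/O yield, promote→Q0. Q0=[P3,P4,P5] Q1=[P1,P2] Q2=[]
t=12-14: P3@Q0 runs 2, rem=6, I/O yield, promote→Q0. Q0=[P4,P5,P3] Q1=[P1,P2] Q2=[]
t=14-16: P4@Q0 runs 2, rem=2, I/O yield, promote→Q0. Q0=[P5,P3,P4] Q1=[P1,P2] Q2=[]
t=16-18: P5@Q0 runs 2, rem=9, I/O yield, promote→Q0. Q0=[P3,P4,P5] Q1=[P1,P2] Q2=[]
t=18-20: P3@Q0 runs 2, rem=4, I/O yield, promote→Q0. Q0=[P4,P5,P3] Q1=[P1,P2] Q2=[]
t=20-22: P4@Q0 runs 2, rem=0, completes. Q0=[P5,P3] Q1=[P1,P2] Q2=[]
t=22-24: P5@Q0 runs 2, rem=7, I/O yield, promote→Q0. Q0=[P3,P5] Q1=[P1,P2] Q2=[]
t=24-26: P3@Q0 runs 2, rem=2, I/O yield, promote→Q0. Q0=[P5,P3] Q1=[P1,P2] Q2=[]
t=26-28: P5@Q0 runs 2, rem=5, I/O yield, promote→Q0. Q0=[P3,P5] Q1=[P1,P2] Q2=[]
t=28-30: P3@Q0 runs 2, rem=0, completes. Q0=[P5] Q1=[P1,P2] Q2=[]
t=30-32: P5@Q0 runs 2, rem=3, I/O yield, promote→Q0. Q0=[P5] Q1=[P1,P2] Q2=[]
t=32-34: P5@Q0 runs 2, rem=1, I/O yield, promote→Q0. Q0=[P5] Q1=[P1,P2] Q2=[]
t=34-35: P5@Q0 runs 1, rem=0, completes. Q0=[] Q1=[P1,P2] Q2=[]
t=35-39: P1@Q1 runs 4, rem=3, quantum used, demote→Q2. Q0=[] Q1=[P2] Q2=[P1]
t=39-43: P2@Q1 runs 4, rem=5, quantum used, demote→Q2. Q0=[] Q1=[] Q2=[P1,P2]
t=43-46: P1@Q2 runs 3, rem=0, completes. Q0=[] Q1=[] Q2=[P2]
t=46-51: P2@Q2 runs 5, rem=0, completes. Q0=[] Q1=[] Q2=[]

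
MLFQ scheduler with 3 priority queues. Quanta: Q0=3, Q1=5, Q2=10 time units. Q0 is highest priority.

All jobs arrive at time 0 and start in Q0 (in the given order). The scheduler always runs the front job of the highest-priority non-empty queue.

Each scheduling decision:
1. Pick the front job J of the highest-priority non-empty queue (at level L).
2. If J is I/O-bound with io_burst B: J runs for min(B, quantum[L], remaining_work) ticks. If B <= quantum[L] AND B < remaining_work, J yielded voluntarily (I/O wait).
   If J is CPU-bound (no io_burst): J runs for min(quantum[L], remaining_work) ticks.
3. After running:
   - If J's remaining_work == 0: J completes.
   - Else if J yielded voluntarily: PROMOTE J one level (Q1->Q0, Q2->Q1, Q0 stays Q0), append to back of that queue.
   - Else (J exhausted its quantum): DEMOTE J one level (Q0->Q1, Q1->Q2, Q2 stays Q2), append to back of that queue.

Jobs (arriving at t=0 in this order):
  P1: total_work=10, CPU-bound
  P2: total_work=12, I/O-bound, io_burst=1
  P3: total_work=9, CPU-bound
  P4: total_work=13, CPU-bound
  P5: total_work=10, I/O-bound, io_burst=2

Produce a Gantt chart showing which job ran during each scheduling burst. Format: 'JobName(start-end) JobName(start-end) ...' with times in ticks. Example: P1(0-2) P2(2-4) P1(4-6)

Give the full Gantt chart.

Answer: P1(0-3) P2(3-4) P3(4-7) P4(7-10) P5(10-12) P2(12-13) P5(13-15) P2(15-16) P5(16-18) P2(18-19) P5(19-21) P2(21-22) P5(22-24) P2(24-25) P2(25-26) P2(26-27) P2(27-28) P2(28-29) P2(29-30) P2(30-31) P1(31-36) P3(36-41) P4(41-46) P1(46-48) P3(48-49) P4(49-54)

Derivation:
t=0-3: P1@Q0 runs 3, rem=7, quantum used, demote→Q1. Q0=[P2,P3,P4,P5] Q1=[P1] Q2=[]
t=3-4: P2@Q0 runs 1, rem=11, I/O yield, promote→Q0. Q0=[P3,P4,P5,P2] Q1=[P1] Q2=[]
t=4-7: P3@Q0 runs 3, rem=6, quantum used, demote→Q1. Q0=[P4,P5,P2] Q1=[P1,P3] Q2=[]
t=7-10: P4@Q0 runs 3, rem=10, quantum used, demote→Q1. Q0=[P5,P2] Q1=[P1,P3,P4] Q2=[]
t=10-12: P5@Q0 runs 2, rem=8, I/O yield, promote→Q0. Q0=[P2,P5] Q1=[P1,P3,P4] Q2=[]
t=12-13: P2@Q0 runs 1, rem=10, I/O yield, promote→Q0. Q0=[P5,P2] Q1=[P1,P3,P4] Q2=[]
t=13-15: P5@Q0 runs 2, rem=6, I/O yield, promote→Q0. Q0=[P2,P5] Q1=[P1,P3,P4] Q2=[]
t=15-16: P2@Q0 runs 1, rem=9, I/O yield, promote→Q0. Q0=[P5,P2] Q1=[P1,P3,P4] Q2=[]
t=16-18: P5@Q0 runs 2, rem=4, I/O yield, promote→Q0. Q0=[P2,P5] Q1=[P1,P3,P4] Q2=[]
t=18-19: P2@Q0 runs 1, rem=8, I/O yield, promote→Q0. Q0=[P5,P2] Q1=[P1,P3,P4] Q2=[]
t=19-21: P5@Q0 runs 2, rem=2, I/O yield, promote→Q0. Q0=[P2,P5] Q1=[P1,P3,P4] Q2=[]
t=21-22: P2@Q0 runs 1, rem=7, I/O yield, promote→Q0. Q0=[P5,P2] Q1=[P1,P3,P4] Q2=[]
t=22-24: P5@Q0 runs 2, rem=0, completes. Q0=[P2] Q1=[P1,P3,P4] Q2=[]
t=24-25: P2@Q0 runs 1, rem=6, I/O yield, promote→Q0. Q0=[P2] Q1=[P1,P3,P4] Q2=[]
t=25-26: P2@Q0 runs 1, rem=5, I/O yield, promote→Q0. Q0=[P2] Q1=[P1,P3,P4] Q2=[]
t=26-27: P2@Q0 runs 1, rem=4, I/O yield, promote→Q0. Q0=[P2] Q1=[P1,P3,P4] Q2=[]
t=27-28: P2@Q0 runs 1, rem=3, I/O yield, promote→Q0. Q0=[P2] Q1=[P1,P3,P4] Q2=[]
t=28-29: P2@Q0 runs 1, rem=2, I/O yield, promote→Q0. Q0=[P2] Q1=[P1,P3,P4] Q2=[]
t=29-30: P2@Q0 runs 1, rem=1, I/O yield, promote→Q0. Q0=[P2] Q1=[P1,P3,P4] Q2=[]
t=30-31: P2@Q0 runs 1, rem=0, completes. Q0=[] Q1=[P1,P3,P4] Q2=[]
t=31-36: P1@Q1 runs 5, rem=2, quantum used, demote→Q2. Q0=[] Q1=[P3,P4] Q2=[P1]
t=36-41: P3@Q1 runs 5, rem=1, quantum used, demote→Q2. Q0=[] Q1=[P4] Q2=[P1,P3]
t=41-46: P4@Q1 runs 5, rem=5, quantum used, demote→Q2. Q0=[] Q1=[] Q2=[P1,P3,P4]
t=46-48: P1@Q2 runs 2, rem=0, completes. Q0=[] Q1=[] Q2=[P3,P4]
t=48-49: P3@Q2 runs 1, rem=0, completes. Q0=[] Q1=[] Q2=[P4]
t=49-54: P4@Q2 runs 5, rem=0, completes. Q0=[] Q1=[] Q2=[]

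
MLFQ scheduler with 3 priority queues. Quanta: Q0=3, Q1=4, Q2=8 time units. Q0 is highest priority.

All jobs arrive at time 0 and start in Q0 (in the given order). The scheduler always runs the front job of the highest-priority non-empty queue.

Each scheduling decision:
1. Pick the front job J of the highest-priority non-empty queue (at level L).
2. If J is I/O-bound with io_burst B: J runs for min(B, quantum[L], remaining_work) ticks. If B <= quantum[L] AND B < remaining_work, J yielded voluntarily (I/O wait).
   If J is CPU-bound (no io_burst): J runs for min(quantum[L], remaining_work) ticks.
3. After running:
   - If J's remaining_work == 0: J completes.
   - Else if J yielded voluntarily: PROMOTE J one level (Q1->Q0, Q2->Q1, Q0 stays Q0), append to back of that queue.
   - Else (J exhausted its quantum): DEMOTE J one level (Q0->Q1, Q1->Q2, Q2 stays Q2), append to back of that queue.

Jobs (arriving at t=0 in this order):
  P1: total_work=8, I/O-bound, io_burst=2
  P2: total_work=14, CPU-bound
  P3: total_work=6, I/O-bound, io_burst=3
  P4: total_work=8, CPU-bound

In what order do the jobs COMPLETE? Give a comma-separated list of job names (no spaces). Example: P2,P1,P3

Answer: P3,P1,P2,P4

Derivation:
t=0-2: P1@Q0 runs 2, rem=6, I/O yield, promote→Q0. Q0=[P2,P3,P4,P1] Q1=[] Q2=[]
t=2-5: P2@Q0 runs 3, rem=11, quantum used, demote→Q1. Q0=[P3,P4,P1] Q1=[P2] Q2=[]
t=5-8: P3@Q0 runs 3, rem=3, I/O yield, promote→Q0. Q0=[P4,P1,P3] Q1=[P2] Q2=[]
t=8-11: P4@Q0 runs 3, rem=5, quantum used, demote→Q1. Q0=[P1,P3] Q1=[P2,P4] Q2=[]
t=11-13: P1@Q0 runs 2, rem=4, I/O yield, promote→Q0. Q0=[P3,P1] Q1=[P2,P4] Q2=[]
t=13-16: P3@Q0 runs 3, rem=0, completes. Q0=[P1] Q1=[P2,P4] Q2=[]
t=16-18: P1@Q0 runs 2, rem=2, I/O yield, promote→Q0. Q0=[P1] Q1=[P2,P4] Q2=[]
t=18-20: P1@Q0 runs 2, rem=0, completes. Q0=[] Q1=[P2,P4] Q2=[]
t=20-24: P2@Q1 runs 4, rem=7, quantum used, demote→Q2. Q0=[] Q1=[P4] Q2=[P2]
t=24-28: P4@Q1 runs 4, rem=1, quantum used, demote→Q2. Q0=[] Q1=[] Q2=[P2,P4]
t=28-35: P2@Q2 runs 7, rem=0, completes. Q0=[] Q1=[] Q2=[P4]
t=35-36: P4@Q2 runs 1, rem=0, completes. Q0=[] Q1=[] Q2=[]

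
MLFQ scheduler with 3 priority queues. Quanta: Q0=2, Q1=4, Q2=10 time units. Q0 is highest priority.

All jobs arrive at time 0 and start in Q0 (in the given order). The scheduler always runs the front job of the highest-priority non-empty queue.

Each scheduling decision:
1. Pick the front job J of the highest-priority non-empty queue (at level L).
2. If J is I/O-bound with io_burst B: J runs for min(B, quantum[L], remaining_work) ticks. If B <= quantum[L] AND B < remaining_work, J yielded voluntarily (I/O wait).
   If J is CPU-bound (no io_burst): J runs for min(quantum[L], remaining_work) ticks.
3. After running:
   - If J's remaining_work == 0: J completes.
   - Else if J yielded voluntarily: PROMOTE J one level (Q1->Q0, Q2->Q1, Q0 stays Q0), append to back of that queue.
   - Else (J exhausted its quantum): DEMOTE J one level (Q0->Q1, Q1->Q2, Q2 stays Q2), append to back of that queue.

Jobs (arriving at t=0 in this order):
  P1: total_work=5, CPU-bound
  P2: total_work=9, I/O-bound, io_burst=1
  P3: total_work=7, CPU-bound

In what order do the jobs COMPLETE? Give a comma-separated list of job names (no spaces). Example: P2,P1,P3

t=0-2: P1@Q0 runs 2, rem=3, quantum used, demote→Q1. Q0=[P2,P3] Q1=[P1] Q2=[]
t=2-3: P2@Q0 runs 1, rem=8, I/O yield, promote→Q0. Q0=[P3,P2] Q1=[P1] Q2=[]
t=3-5: P3@Q0 runs 2, rem=5, quantum used, demote→Q1. Q0=[P2] Q1=[P1,P3] Q2=[]
t=5-6: P2@Q0 runs 1, rem=7, I/O yield, promote→Q0. Q0=[P2] Q1=[P1,P3] Q2=[]
t=6-7: P2@Q0 runs 1, rem=6, I/O yield, promote→Q0. Q0=[P2] Q1=[P1,P3] Q2=[]
t=7-8: P2@Q0 runs 1, rem=5, I/O yield, promote→Q0. Q0=[P2] Q1=[P1,P3] Q2=[]
t=8-9: P2@Q0 runs 1, rem=4, I/O yield, promote→Q0. Q0=[P2] Q1=[P1,P3] Q2=[]
t=9-10: P2@Q0 runs 1, rem=3, I/O yield, promote→Q0. Q0=[P2] Q1=[P1,P3] Q2=[]
t=10-11: P2@Q0 runs 1, rem=2, I/O yield, promote→Q0. Q0=[P2] Q1=[P1,P3] Q2=[]
t=11-12: P2@Q0 runs 1, rem=1, I/O yield, promote→Q0. Q0=[P2] Q1=[P1,P3] Q2=[]
t=12-13: P2@Q0 runs 1, rem=0, completes. Q0=[] Q1=[P1,P3] Q2=[]
t=13-16: P1@Q1 runs 3, rem=0, completes. Q0=[] Q1=[P3] Q2=[]
t=16-20: P3@Q1 runs 4, rem=1, quantum used, demote→Q2. Q0=[] Q1=[] Q2=[P3]
t=20-21: P3@Q2 runs 1, rem=0, completes. Q0=[] Q1=[] Q2=[]

Answer: P2,P1,P3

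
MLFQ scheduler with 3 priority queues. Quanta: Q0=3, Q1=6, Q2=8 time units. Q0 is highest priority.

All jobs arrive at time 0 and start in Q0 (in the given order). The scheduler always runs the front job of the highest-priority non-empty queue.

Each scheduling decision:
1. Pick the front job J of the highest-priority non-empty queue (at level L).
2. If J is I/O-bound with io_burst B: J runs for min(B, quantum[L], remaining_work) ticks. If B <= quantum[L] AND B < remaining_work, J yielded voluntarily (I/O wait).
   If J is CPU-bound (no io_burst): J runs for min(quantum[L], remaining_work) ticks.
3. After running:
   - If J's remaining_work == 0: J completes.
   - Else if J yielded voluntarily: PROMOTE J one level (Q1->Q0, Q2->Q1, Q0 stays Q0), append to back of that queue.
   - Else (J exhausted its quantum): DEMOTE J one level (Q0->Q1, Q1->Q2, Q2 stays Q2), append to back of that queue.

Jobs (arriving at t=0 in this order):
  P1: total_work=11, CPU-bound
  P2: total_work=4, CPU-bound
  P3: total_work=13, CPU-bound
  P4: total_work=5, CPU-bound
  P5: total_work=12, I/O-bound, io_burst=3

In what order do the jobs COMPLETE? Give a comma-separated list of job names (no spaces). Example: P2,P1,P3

Answer: P5,P2,P4,P1,P3

Derivation:
t=0-3: P1@Q0 runs 3, rem=8, quantum used, demote→Q1. Q0=[P2,P3,P4,P5] Q1=[P1] Q2=[]
t=3-6: P2@Q0 runs 3, rem=1, quantum used, demote→Q1. Q0=[P3,P4,P5] Q1=[P1,P2] Q2=[]
t=6-9: P3@Q0 runs 3, rem=10, quantum used, demote→Q1. Q0=[P4,P5] Q1=[P1,P2,P3] Q2=[]
t=9-12: P4@Q0 runs 3, rem=2, quantum used, demote→Q1. Q0=[P5] Q1=[P1,P2,P3,P4] Q2=[]
t=12-15: P5@Q0 runs 3, rem=9, I/O yield, promote→Q0. Q0=[P5] Q1=[P1,P2,P3,P4] Q2=[]
t=15-18: P5@Q0 runs 3, rem=6, I/O yield, promote→Q0. Q0=[P5] Q1=[P1,P2,P3,P4] Q2=[]
t=18-21: P5@Q0 runs 3, rem=3, I/O yield, promote→Q0. Q0=[P5] Q1=[P1,P2,P3,P4] Q2=[]
t=21-24: P5@Q0 runs 3, rem=0, completes. Q0=[] Q1=[P1,P2,P3,P4] Q2=[]
t=24-30: P1@Q1 runs 6, rem=2, quantum used, demote→Q2. Q0=[] Q1=[P2,P3,P4] Q2=[P1]
t=30-31: P2@Q1 runs 1, rem=0, completes. Q0=[] Q1=[P3,P4] Q2=[P1]
t=31-37: P3@Q1 runs 6, rem=4, quantum used, demote→Q2. Q0=[] Q1=[P4] Q2=[P1,P3]
t=37-39: P4@Q1 runs 2, rem=0, completes. Q0=[] Q1=[] Q2=[P1,P3]
t=39-41: P1@Q2 runs 2, rem=0, completes. Q0=[] Q1=[] Q2=[P3]
t=41-45: P3@Q2 runs 4, rem=0, completes. Q0=[] Q1=[] Q2=[]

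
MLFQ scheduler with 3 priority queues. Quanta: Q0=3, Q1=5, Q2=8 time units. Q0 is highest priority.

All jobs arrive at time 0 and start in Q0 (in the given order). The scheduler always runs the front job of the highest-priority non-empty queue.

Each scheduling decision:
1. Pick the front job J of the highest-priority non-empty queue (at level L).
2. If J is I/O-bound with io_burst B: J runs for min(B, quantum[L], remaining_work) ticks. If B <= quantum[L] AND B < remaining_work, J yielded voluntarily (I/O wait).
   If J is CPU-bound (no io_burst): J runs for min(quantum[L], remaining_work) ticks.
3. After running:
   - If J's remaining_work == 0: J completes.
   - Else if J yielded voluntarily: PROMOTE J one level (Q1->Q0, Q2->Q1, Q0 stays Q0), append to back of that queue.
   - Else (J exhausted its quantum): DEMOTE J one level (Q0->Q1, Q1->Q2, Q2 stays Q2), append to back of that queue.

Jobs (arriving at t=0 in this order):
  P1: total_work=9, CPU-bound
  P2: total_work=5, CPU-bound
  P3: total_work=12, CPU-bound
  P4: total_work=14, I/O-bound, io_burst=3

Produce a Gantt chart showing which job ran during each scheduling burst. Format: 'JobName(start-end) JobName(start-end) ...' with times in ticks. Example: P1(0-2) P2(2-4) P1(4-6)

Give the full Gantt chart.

t=0-3: P1@Q0 runs 3, rem=6, quantum used, demote→Q1. Q0=[P2,P3,P4] Q1=[P1] Q2=[]
t=3-6: P2@Q0 runs 3, rem=2, quantum used, demote→Q1. Q0=[P3,P4] Q1=[P1,P2] Q2=[]
t=6-9: P3@Q0 runs 3, rem=9, quantum used, demote→Q1. Q0=[P4] Q1=[P1,P2,P3] Q2=[]
t=9-12: P4@Q0 runs 3, rem=11, I/O yield, promote→Q0. Q0=[P4] Q1=[P1,P2,P3] Q2=[]
t=12-15: P4@Q0 runs 3, rem=8, I/O yield, promote→Q0. Q0=[P4] Q1=[P1,P2,P3] Q2=[]
t=15-18: P4@Q0 runs 3, rem=5, I/O yield, promote→Q0. Q0=[P4] Q1=[P1,P2,P3] Q2=[]
t=18-21: P4@Q0 runs 3, rem=2, I/O yield, promote→Q0. Q0=[P4] Q1=[P1,P2,P3] Q2=[]
t=21-23: P4@Q0 runs 2, rem=0, completes. Q0=[] Q1=[P1,P2,P3] Q2=[]
t=23-28: P1@Q1 runs 5, rem=1, quantum used, demote→Q2. Q0=[] Q1=[P2,P3] Q2=[P1]
t=28-30: P2@Q1 runs 2, rem=0, completes. Q0=[] Q1=[P3] Q2=[P1]
t=30-35: P3@Q1 runs 5, rem=4, quantum used, demote→Q2. Q0=[] Q1=[] Q2=[P1,P3]
t=35-36: P1@Q2 runs 1, rem=0, completes. Q0=[] Q1=[] Q2=[P3]
t=36-40: P3@Q2 runs 4, rem=0, completes. Q0=[] Q1=[] Q2=[]

Answer: P1(0-3) P2(3-6) P3(6-9) P4(9-12) P4(12-15) P4(15-18) P4(18-21) P4(21-23) P1(23-28) P2(28-30) P3(30-35) P1(35-36) P3(36-40)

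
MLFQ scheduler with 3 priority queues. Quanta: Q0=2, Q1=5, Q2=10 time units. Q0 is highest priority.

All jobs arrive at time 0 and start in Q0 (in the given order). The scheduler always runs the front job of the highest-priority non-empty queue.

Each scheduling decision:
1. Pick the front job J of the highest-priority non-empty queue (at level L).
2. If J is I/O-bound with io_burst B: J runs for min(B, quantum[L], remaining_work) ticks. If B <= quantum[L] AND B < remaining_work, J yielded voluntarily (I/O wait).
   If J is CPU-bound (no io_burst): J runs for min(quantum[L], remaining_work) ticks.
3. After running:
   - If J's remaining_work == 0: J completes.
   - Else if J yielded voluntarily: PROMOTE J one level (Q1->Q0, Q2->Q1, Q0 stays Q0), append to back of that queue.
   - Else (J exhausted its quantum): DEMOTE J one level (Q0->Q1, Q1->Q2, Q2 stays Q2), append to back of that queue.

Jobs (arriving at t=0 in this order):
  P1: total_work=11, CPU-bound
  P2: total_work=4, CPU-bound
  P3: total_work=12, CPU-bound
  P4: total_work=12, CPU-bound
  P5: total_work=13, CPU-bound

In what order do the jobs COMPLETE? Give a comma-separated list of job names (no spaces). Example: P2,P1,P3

Answer: P2,P1,P3,P4,P5

Derivation:
t=0-2: P1@Q0 runs 2, rem=9, quantum used, demote→Q1. Q0=[P2,P3,P4,P5] Q1=[P1] Q2=[]
t=2-4: P2@Q0 runs 2, rem=2, quantum used, demote→Q1. Q0=[P3,P4,P5] Q1=[P1,P2] Q2=[]
t=4-6: P3@Q0 runs 2, rem=10, quantum used, demote→Q1. Q0=[P4,P5] Q1=[P1,P2,P3] Q2=[]
t=6-8: P4@Q0 runs 2, rem=10, quantum used, demote→Q1. Q0=[P5] Q1=[P1,P2,P3,P4] Q2=[]
t=8-10: P5@Q0 runs 2, rem=11, quantum used, demote→Q1. Q0=[] Q1=[P1,P2,P3,P4,P5] Q2=[]
t=10-15: P1@Q1 runs 5, rem=4, quantum used, demote→Q2. Q0=[] Q1=[P2,P3,P4,P5] Q2=[P1]
t=15-17: P2@Q1 runs 2, rem=0, completes. Q0=[] Q1=[P3,P4,P5] Q2=[P1]
t=17-22: P3@Q1 runs 5, rem=5, quantum used, demote→Q2. Q0=[] Q1=[P4,P5] Q2=[P1,P3]
t=22-27: P4@Q1 runs 5, rem=5, quantum used, demote→Q2. Q0=[] Q1=[P5] Q2=[P1,P3,P4]
t=27-32: P5@Q1 runs 5, rem=6, quantum used, demote→Q2. Q0=[] Q1=[] Q2=[P1,P3,P4,P5]
t=32-36: P1@Q2 runs 4, rem=0, completes. Q0=[] Q1=[] Q2=[P3,P4,P5]
t=36-41: P3@Q2 runs 5, rem=0, completes. Q0=[] Q1=[] Q2=[P4,P5]
t=41-46: P4@Q2 runs 5, rem=0, completes. Q0=[] Q1=[] Q2=[P5]
t=46-52: P5@Q2 runs 6, rem=0, completes. Q0=[] Q1=[] Q2=[]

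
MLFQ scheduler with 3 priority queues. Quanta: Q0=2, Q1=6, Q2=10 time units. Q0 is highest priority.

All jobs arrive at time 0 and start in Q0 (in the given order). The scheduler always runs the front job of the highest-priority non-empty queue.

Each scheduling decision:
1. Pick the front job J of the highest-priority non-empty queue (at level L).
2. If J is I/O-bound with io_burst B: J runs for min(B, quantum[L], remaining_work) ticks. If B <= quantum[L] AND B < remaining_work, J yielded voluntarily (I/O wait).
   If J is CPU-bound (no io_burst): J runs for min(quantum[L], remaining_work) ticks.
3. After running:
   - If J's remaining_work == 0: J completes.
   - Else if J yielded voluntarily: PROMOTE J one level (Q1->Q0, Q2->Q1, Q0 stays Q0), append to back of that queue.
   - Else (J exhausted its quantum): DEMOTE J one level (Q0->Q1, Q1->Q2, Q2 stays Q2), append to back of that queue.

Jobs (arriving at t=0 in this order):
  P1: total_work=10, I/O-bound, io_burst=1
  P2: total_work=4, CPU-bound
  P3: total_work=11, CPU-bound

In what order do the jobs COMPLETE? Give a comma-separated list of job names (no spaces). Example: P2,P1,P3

t=0-1: P1@Q0 runs 1, rem=9, I/O yield, promote→Q0. Q0=[P2,P3,P1] Q1=[] Q2=[]
t=1-3: P2@Q0 runs 2, rem=2, quantum used, demote→Q1. Q0=[P3,P1] Q1=[P2] Q2=[]
t=3-5: P3@Q0 runs 2, rem=9, quantum used, demote→Q1. Q0=[P1] Q1=[P2,P3] Q2=[]
t=5-6: P1@Q0 runs 1, rem=8, I/O yield, promote→Q0. Q0=[P1] Q1=[P2,P3] Q2=[]
t=6-7: P1@Q0 runs 1, rem=7, I/O yield, promote→Q0. Q0=[P1] Q1=[P2,P3] Q2=[]
t=7-8: P1@Q0 runs 1, rem=6, I/O yield, promote→Q0. Q0=[P1] Q1=[P2,P3] Q2=[]
t=8-9: P1@Q0 runs 1, rem=5, I/O yield, promote→Q0. Q0=[P1] Q1=[P2,P3] Q2=[]
t=9-10: P1@Q0 runs 1, rem=4, I/O yield, promote→Q0. Q0=[P1] Q1=[P2,P3] Q2=[]
t=10-11: P1@Q0 runs 1, rem=3, I/O yield, promote→Q0. Q0=[P1] Q1=[P2,P3] Q2=[]
t=11-12: P1@Q0 runs 1, rem=2, I/O yield, promote→Q0. Q0=[P1] Q1=[P2,P3] Q2=[]
t=12-13: P1@Q0 runs 1, rem=1, I/O yield, promote→Q0. Q0=[P1] Q1=[P2,P3] Q2=[]
t=13-14: P1@Q0 runs 1, rem=0, completes. Q0=[] Q1=[P2,P3] Q2=[]
t=14-16: P2@Q1 runs 2, rem=0, completes. Q0=[] Q1=[P3] Q2=[]
t=16-22: P3@Q1 runs 6, rem=3, quantum used, demote→Q2. Q0=[] Q1=[] Q2=[P3]
t=22-25: P3@Q2 runs 3, rem=0, completes. Q0=[] Q1=[] Q2=[]

Answer: P1,P2,P3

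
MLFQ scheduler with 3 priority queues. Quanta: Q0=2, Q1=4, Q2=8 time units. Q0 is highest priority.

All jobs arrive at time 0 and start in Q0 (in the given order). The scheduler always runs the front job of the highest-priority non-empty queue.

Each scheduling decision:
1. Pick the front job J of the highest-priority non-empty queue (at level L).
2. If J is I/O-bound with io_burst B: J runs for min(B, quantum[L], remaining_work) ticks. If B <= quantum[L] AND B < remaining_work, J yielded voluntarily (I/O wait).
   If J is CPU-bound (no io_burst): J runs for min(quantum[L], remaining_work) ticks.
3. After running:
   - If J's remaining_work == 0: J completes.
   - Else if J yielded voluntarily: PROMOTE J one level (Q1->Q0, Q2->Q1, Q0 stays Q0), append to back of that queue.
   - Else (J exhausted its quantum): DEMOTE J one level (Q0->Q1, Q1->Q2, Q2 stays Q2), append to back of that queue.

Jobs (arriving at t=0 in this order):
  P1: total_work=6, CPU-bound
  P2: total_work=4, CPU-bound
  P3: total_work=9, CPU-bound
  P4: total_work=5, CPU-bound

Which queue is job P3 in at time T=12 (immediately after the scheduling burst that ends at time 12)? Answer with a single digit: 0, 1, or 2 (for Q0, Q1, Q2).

Answer: 1

Derivation:
t=0-2: P1@Q0 runs 2, rem=4, quantum used, demote→Q1. Q0=[P2,P3,P4] Q1=[P1] Q2=[]
t=2-4: P2@Q0 runs 2, rem=2, quantum used, demote→Q1. Q0=[P3,P4] Q1=[P1,P2] Q2=[]
t=4-6: P3@Q0 runs 2, rem=7, quantum used, demote→Q1. Q0=[P4] Q1=[P1,P2,P3] Q2=[]
t=6-8: P4@Q0 runs 2, rem=3, quantum used, demote→Q1. Q0=[] Q1=[P1,P2,P3,P4] Q2=[]
t=8-12: P1@Q1 runs 4, rem=0, completes. Q0=[] Q1=[P2,P3,P4] Q2=[]
t=12-14: P2@Q1 runs 2, rem=0, completes. Q0=[] Q1=[P3,P4] Q2=[]
t=14-18: P3@Q1 runs 4, rem=3, quantum used, demote→Q2. Q0=[] Q1=[P4] Q2=[P3]
t=18-21: P4@Q1 runs 3, rem=0, completes. Q0=[] Q1=[] Q2=[P3]
t=21-24: P3@Q2 runs 3, rem=0, completes. Q0=[] Q1=[] Q2=[]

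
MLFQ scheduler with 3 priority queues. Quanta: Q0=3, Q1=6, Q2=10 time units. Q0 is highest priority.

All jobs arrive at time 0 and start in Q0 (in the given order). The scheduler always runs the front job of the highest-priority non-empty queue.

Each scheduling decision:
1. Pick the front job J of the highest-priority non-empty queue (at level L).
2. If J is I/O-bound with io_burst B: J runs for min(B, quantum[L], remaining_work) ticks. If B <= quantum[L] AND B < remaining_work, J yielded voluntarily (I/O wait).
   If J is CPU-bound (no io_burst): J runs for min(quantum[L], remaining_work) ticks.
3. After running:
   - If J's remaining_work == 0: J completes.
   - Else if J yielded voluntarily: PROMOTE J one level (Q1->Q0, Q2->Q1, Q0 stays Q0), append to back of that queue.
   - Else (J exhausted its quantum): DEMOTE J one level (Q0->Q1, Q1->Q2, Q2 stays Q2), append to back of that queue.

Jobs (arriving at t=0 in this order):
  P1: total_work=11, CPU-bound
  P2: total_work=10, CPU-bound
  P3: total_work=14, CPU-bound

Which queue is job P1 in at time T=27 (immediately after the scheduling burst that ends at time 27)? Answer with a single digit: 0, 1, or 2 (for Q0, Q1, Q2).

t=0-3: P1@Q0 runs 3, rem=8, quantum used, demote→Q1. Q0=[P2,P3] Q1=[P1] Q2=[]
t=3-6: P2@Q0 runs 3, rem=7, quantum used, demote→Q1. Q0=[P3] Q1=[P1,P2] Q2=[]
t=6-9: P3@Q0 runs 3, rem=11, quantum used, demote→Q1. Q0=[] Q1=[P1,P2,P3] Q2=[]
t=9-15: P1@Q1 runs 6, rem=2, quantum used, demote→Q2. Q0=[] Q1=[P2,P3] Q2=[P1]
t=15-21: P2@Q1 runs 6, rem=1, quantum used, demote→Q2. Q0=[] Q1=[P3] Q2=[P1,P2]
t=21-27: P3@Q1 runs 6, rem=5, quantum used, demote→Q2. Q0=[] Q1=[] Q2=[P1,P2,P3]
t=27-29: P1@Q2 runs 2, rem=0, completes. Q0=[] Q1=[] Q2=[P2,P3]
t=29-30: P2@Q2 runs 1, rem=0, completes. Q0=[] Q1=[] Q2=[P3]
t=30-35: P3@Q2 runs 5, rem=0, completes. Q0=[] Q1=[] Q2=[]

Answer: 2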